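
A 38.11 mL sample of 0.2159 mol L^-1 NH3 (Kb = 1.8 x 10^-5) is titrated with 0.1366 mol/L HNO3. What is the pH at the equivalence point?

5.17

n(NH3) = 0.2159 x 0.03811 = 0.008228 mol; V(HNO3) at equivalence = 0.008228/0.1366 = 0.06023 L.
At equivalence the base is fully converted to NH4+; total volume = 0.09834 L, so [NH4+] = 0.008228/0.09834 = 0.08367 M.
Ka(NH4+) = Kw/Kb = 1.0e-14 / 1.8 x 10^-5 = 5.56e-10.
[H^+] = sqrt(Ka x [NH4+]) = sqrt(5.56e-10 x 0.08367) = 6.82e-6 M.
pH = -log(6.82e-6) = 5.17.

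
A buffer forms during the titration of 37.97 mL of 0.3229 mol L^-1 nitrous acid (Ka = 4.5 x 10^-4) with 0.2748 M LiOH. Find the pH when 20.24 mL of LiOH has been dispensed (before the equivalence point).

Initial n(HNO2) = 0.3229 x 0.03797 = 0.01226 mol.
n(LiOH) added = 0.2748 x 0.02024 = 0.005562 mol, converting that many moles of HNO2 to NO2-.
Remaining n(HNO2) = 0.006699 mol; n(NO2-) = 0.005562 mol.
By Henderson-Hasselbalch, pH = pKa + log([A^-]/[HA]) = 3.35 + log(0.005562/0.006699) = 3.35 + (-0.08) = 3.27.

3.27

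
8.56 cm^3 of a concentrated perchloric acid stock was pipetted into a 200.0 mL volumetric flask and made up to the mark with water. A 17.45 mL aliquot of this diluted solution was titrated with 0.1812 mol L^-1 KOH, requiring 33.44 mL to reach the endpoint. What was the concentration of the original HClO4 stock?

8.11 M

n(KOH) = 0.1812 x 0.03344 = 0.006059 mol.
n(HClO4) in the aliquot = 0.006059 mol.
[diluted HClO4] = 0.006059 / 0.01745 = 0.3472 M.
Dilution factor = 200.0/8.560 = 23.36, so [stock] = 0.3472 x 23.36 = 8.11 M.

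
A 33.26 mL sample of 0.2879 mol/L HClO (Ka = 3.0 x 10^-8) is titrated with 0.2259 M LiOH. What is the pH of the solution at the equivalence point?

n(HClO) = 0.2879 x 0.03326 = 0.009576 mol; V(LiOH) at equivalence = 0.009576/0.2259 = 0.04239 L.
At equivalence all the acid is converted to ClO-; total volume = 0.03326 + 0.04239 = 0.07565 L, so [ClO-] = 0.009576/0.07565 = 0.1266 M.
Kb = Kw/Ka = 1.0e-14 / 3.0 x 10^-8 = 3.33e-7.
[OH^-] = sqrt(Kb x [ClO-]) = sqrt(3.33e-7 x 0.1266) = 0.000205 M.
pOH = 3.69, so pH = 14.00 - 3.69 = 10.31.

10.31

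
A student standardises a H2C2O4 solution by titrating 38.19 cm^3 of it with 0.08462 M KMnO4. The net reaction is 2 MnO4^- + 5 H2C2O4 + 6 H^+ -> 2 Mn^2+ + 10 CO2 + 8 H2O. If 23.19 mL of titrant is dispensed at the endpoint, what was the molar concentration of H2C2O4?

0.128 M

n(KMnO4) = 0.08462 x 0.02319 = 0.001962 mol.
From the balanced equation, 2 mol KMnO4 reacts with 5 mol H2C2O4, so n(H2C2O4) = 0.001962 x 5/2 = 0.004906 mol.
[H2C2O4] = 0.004906 / 0.03819 L = 0.128 M.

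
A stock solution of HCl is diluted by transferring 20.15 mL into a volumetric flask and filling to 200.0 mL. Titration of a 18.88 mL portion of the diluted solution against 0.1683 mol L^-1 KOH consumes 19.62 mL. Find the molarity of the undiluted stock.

1.74 M

n(KOH) = 0.1683 x 0.01962 = 0.003302 mol.
n(HCl) in the aliquot = 0.003302 mol.
[diluted HCl] = 0.003302 / 0.01888 = 0.1749 M.
Dilution factor = 200.0/20.15 = 9.926, so [stock] = 0.1749 x 9.926 = 1.74 M.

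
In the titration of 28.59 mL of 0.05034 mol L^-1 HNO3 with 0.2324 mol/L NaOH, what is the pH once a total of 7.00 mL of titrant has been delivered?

11.72

n(acid) = 0.05034 x 0.02859 = 0.001439 mol; n(NaOH) added = 0.2324 x 0.007000 = 0.001627 mol.
Base is in excess by 0.001627 - 0.001439 = 0.0001876 mol in a total volume of 0.03559 L.
[OH^-] = 0.0001876/0.03559 = 0.005271 M, so pOH = 2.28 and pH = 14.00 - 2.28 = 11.72.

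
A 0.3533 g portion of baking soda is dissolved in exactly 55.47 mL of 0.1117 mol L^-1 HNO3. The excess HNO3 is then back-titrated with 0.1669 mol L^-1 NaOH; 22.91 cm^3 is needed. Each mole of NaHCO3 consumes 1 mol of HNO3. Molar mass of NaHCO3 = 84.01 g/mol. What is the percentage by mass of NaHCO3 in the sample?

Total n(HNO3) added = 0.1117 x 0.05547 = 0.006196 mol.
n(NaOH) used = 0.1669 x 0.02291 = 0.003824 mol, which equals the excess n(HNO3).
So n(HNO3) consumed by the sample = 0.006196 - 0.003824 = 0.002372 mol.
n(NaHCO3) = 0.002372 / 1 = 0.002372 mol.
mass NaHCO3 = 0.002372 x 84.01 = 0.1993 g, so %NaHCO3 = 0.1993/0.3533 x 100 = 56.4%.

56.4%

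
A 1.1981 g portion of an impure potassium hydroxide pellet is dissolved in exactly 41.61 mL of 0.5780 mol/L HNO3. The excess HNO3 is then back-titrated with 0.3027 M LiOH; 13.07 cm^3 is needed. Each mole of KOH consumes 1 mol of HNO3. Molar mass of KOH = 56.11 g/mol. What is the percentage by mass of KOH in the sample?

94.1%

Total n(HNO3) added = 0.5780 x 0.04161 = 0.02405 mol.
n(LiOH) used = 0.3027 x 0.01307 = 0.003956 mol, which equals the excess n(HNO3).
So n(HNO3) consumed by the sample = 0.02405 - 0.003956 = 0.02009 mol.
n(KOH) = 0.02009 / 1 = 0.02009 mol.
mass KOH = 0.02009 x 56.11 = 1.127 g, so %KOH = 1.127/1.1981 x 100 = 94.1%.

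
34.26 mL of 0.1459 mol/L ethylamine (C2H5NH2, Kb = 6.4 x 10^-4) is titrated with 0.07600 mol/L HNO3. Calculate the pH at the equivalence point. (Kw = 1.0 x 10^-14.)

n(C2H5NH2) = 0.1459 x 0.03426 = 0.004999 mol; V(HNO3) at equivalence = 0.004999/0.07600 = 0.06577 L.
At equivalence the base is fully converted to C2H5NH3+; total volume = 0.1000 L, so [C2H5NH3+] = 0.004999/0.1000 = 0.04997 M.
Ka(C2H5NH3+) = Kw/Kb = 1.0e-14 / 6.4 x 10^-4 = 1.56e-11.
[H^+] = sqrt(Ka x [C2H5NH3+]) = sqrt(1.56e-11 x 0.04997) = 8.84e-7 M.
pH = -log(8.84e-7) = 6.05.

6.05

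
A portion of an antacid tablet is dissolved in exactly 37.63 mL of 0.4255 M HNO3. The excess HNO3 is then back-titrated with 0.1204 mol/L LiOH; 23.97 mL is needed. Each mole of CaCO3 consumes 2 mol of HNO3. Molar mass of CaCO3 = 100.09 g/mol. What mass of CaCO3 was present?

0.657 g

Total n(HNO3) added = 0.4255 x 0.03763 = 0.01601 mol.
n(LiOH) used = 0.1204 x 0.02397 = 0.002886 mol, which equals the excess n(HNO3).
So n(HNO3) consumed by the sample = 0.01601 - 0.002886 = 0.01313 mol.
n(CaCO3) = 0.01313 / 2 = 0.006563 mol.
mass = 0.006563 mol x 100.09 g/mol = 0.657 g.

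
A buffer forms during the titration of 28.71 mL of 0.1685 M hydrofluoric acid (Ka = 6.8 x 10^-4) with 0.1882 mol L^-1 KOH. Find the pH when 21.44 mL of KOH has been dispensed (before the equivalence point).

3.87

Initial n(HF) = 0.1685 x 0.02871 = 0.004838 mol.
n(KOH) added = 0.1882 x 0.02144 = 0.004035 mol, converting that many moles of HF to F-.
Remaining n(HF) = 0.0008026 mol; n(F-) = 0.004035 mol.
By Henderson-Hasselbalch, pH = pKa + log([A^-]/[HA]) = 3.17 + log(0.004035/0.0008026) = 3.17 + (+0.70) = 3.87.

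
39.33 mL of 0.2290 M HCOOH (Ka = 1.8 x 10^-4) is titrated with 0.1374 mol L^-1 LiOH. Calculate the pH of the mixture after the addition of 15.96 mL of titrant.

Initial n(HCOOH) = 0.2290 x 0.03933 = 0.009007 mol.
n(LiOH) added = 0.1374 x 0.01596 = 0.002193 mol, converting that many moles of HCOOH to HCOO-.
Remaining n(HCOOH) = 0.006814 mol; n(HCOO-) = 0.002193 mol.
By Henderson-Hasselbalch, pH = pKa + log([A^-]/[HA]) = 3.74 + log(0.002193/0.006814) = 3.74 + (-0.49) = 3.25.

3.25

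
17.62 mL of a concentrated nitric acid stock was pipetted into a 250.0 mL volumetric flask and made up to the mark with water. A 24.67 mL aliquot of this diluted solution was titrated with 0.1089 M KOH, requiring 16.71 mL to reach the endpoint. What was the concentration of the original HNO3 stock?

1.05 M

n(KOH) = 0.1089 x 0.01671 = 0.001820 mol.
n(HNO3) in the aliquot = 0.001820 mol.
[diluted HNO3] = 0.001820 / 0.02467 = 0.07376 M.
Dilution factor = 250.0/17.62 = 14.19, so [stock] = 0.07376 x 14.19 = 1.05 M.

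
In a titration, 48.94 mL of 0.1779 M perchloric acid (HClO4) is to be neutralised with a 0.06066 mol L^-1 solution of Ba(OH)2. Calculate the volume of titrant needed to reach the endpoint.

71.8 mL

n(HClO4) = 0.1779 mol/L x 0.04894 L = 0.008706 mol.
The neutralisation is 2 HClO4 : 1 Ba(OH)2, so n(Ba(OH)2) = 0.008706 x 1/2 = 0.004353 mol.
V(Ba(OH)2) = 0.004353 / 0.06066 = 0.07176 L = 71.8 mL.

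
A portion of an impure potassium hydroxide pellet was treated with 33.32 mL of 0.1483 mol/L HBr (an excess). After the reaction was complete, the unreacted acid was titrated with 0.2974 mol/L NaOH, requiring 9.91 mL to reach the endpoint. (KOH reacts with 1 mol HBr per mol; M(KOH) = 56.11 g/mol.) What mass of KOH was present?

Total n(HBr) added = 0.1483 x 0.03332 = 0.004941 mol.
n(NaOH) used = 0.2974 x 0.009910 = 0.002947 mol, which equals the excess n(HBr).
So n(HBr) consumed by the sample = 0.004941 - 0.002947 = 0.001994 mol.
n(KOH) = 0.001994 / 1 = 0.001994 mol.
mass = 0.001994 mol x 56.11 g/mol = 0.112 g.

0.112 g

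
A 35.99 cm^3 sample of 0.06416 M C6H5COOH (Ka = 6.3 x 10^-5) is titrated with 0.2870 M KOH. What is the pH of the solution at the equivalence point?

8.46

n(C6H5COOH) = 0.06416 x 0.03599 = 0.002309 mol; V(KOH) at equivalence = 0.002309/0.2870 = 0.008046 L.
At equivalence all the acid is converted to C6H5COO-; total volume = 0.03599 + 0.008046 = 0.04404 L, so [C6H5COO-] = 0.002309/0.04404 = 0.05244 M.
Kb = Kw/Ka = 1.0e-14 / 6.3 x 10^-5 = 1.59e-10.
[OH^-] = sqrt(Kb x [C6H5COO-]) = sqrt(1.59e-10 x 0.05244) = 2.89e-6 M.
pOH = 5.54, so pH = 14.00 - 5.54 = 8.46.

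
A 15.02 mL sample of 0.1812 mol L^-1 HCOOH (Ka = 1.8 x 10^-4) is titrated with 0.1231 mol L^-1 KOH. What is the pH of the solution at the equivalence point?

8.30

n(HCOOH) = 0.1812 x 0.01502 = 0.002722 mol; V(KOH) at equivalence = 0.002722/0.1231 = 0.02211 L.
At equivalence all the acid is converted to HCOO-; total volume = 0.01502 + 0.02211 = 0.03713 L, so [HCOO-] = 0.002722/0.03713 = 0.07330 M.
Kb = Kw/Ka = 1.0e-14 / 1.8 x 10^-4 = 5.56e-11.
[OH^-] = sqrt(Kb x [HCOO-]) = sqrt(5.56e-11 x 0.07330) = 2.02e-6 M.
pOH = 5.70, so pH = 14.00 - 5.70 = 8.30.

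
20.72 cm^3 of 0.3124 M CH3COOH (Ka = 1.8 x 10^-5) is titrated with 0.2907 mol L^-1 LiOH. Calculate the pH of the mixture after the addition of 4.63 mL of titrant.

Initial n(CH3COOH) = 0.3124 x 0.02072 = 0.006473 mol.
n(LiOH) added = 0.2907 x 0.004630 = 0.001346 mol, converting that many moles of CH3COOH to CH3COO-.
Remaining n(CH3COOH) = 0.005127 mol; n(CH3COO-) = 0.001346 mol.
By Henderson-Hasselbalch, pH = pKa + log([A^-]/[HA]) = 4.74 + log(0.001346/0.005127) = 4.74 + (-0.58) = 4.16.

4.16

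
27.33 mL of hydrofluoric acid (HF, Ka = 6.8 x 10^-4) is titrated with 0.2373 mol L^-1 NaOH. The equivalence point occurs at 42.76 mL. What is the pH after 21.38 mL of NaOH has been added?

21.38 mL is exactly half the equivalence volume (42.76/2), i.e. the half-equivalence point.
There, n(HA) = n(A^-), so pH = pKa = -log(6.8 x 10^-4) = 3.17.

3.17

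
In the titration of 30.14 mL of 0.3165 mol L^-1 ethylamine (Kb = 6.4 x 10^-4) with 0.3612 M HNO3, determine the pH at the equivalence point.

5.79

n(C2H5NH2) = 0.3165 x 0.03014 = 0.009539 mol; V(HNO3) at equivalence = 0.009539/0.3612 = 0.02641 L.
At equivalence the base is fully converted to C2H5NH3+; total volume = 0.05655 L, so [C2H5NH3+] = 0.009539/0.05655 = 0.1687 M.
Ka(C2H5NH3+) = Kw/Kb = 1.0e-14 / 6.4 x 10^-4 = 1.56e-11.
[H^+] = sqrt(Ka x [C2H5NH3+]) = sqrt(1.56e-11 x 0.1687) = 1.62e-6 M.
pH = -log(1.62e-6) = 5.79.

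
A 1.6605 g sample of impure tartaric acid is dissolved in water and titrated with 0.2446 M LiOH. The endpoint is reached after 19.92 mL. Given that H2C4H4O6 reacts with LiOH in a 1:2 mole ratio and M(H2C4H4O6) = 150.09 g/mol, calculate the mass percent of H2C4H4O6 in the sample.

n(LiOH) = 0.2446 x 0.01992 = 0.004872 mol.
n(H2C4H4O6) = 0.004872 / 2 = 0.002436 mol.
mass of H2C4H4O6 = 0.002436 x 150.09 = 0.3657 g.
% purity = 0.3657 / 1.6605 x 100 = 22.0%.

22.0%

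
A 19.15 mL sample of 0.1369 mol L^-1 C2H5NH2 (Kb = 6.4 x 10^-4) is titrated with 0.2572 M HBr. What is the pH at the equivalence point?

5.93

n(C2H5NH2) = 0.1369 x 0.01915 = 0.002622 mol; V(HBr) at equivalence = 0.002622/0.2572 = 0.01019 L.
At equivalence the base is fully converted to C2H5NH3+; total volume = 0.02934 L, so [C2H5NH3+] = 0.002622/0.02934 = 0.08934 M.
Ka(C2H5NH3+) = Kw/Kb = 1.0e-14 / 6.4 x 10^-4 = 1.56e-11.
[H^+] = sqrt(Ka x [C2H5NH3+]) = sqrt(1.56e-11 x 0.08934) = 1.18e-6 M.
pH = -log(1.18e-6) = 5.93.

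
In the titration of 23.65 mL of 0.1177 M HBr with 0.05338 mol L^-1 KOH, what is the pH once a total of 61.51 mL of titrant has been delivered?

n(acid) = 0.1177 x 0.02365 = 0.002784 mol; n(KOH) added = 0.05338 x 0.06151 = 0.003283 mol.
Base is in excess by 0.003283 - 0.002784 = 0.0004998 mol in a total volume of 0.08516 L.
[OH^-] = 0.0004998/0.08516 = 0.005869 M, so pOH = 2.23 and pH = 14.00 - 2.23 = 11.77.

11.77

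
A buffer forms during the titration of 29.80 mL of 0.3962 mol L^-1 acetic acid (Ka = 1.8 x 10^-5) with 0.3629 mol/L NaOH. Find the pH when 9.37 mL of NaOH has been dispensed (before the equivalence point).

Initial n(CH3COOH) = 0.3962 x 0.02980 = 0.01181 mol.
n(NaOH) added = 0.3629 x 0.009370 = 0.003400 mol, converting that many moles of CH3COOH to CH3COO-.
Remaining n(CH3COOH) = 0.008406 mol; n(CH3COO-) = 0.003400 mol.
By Henderson-Hasselbalch, pH = pKa + log([A^-]/[HA]) = 4.74 + log(0.003400/0.008406) = 4.74 + (-0.39) = 4.35.

4.35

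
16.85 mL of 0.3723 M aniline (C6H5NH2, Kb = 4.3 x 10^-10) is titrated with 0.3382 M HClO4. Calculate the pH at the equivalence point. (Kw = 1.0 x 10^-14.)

2.69

n(C6H5NH2) = 0.3723 x 0.01685 = 0.006273 mol; V(HClO4) at equivalence = 0.006273/0.3382 = 0.01855 L.
At equivalence the base is fully converted to C6H5NH3+; total volume = 0.03540 L, so [C6H5NH3+] = 0.006273/0.03540 = 0.1772 M.
Ka(C6H5NH3+) = Kw/Kb = 1.0e-14 / 4.3 x 10^-10 = 2.33e-5.
[H^+] = sqrt(Ka x [C6H5NH3+]) = sqrt(2.33e-5 x 0.1772) = 0.00203 M.
pH = -log(0.00203) = 2.69.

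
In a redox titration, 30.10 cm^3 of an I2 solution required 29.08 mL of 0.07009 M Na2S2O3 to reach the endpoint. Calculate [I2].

0.0339 M

n(Na2S2O3) = 0.07009 x 0.02908 = 0.002038 mol.
From the balanced equation, 2 mol Na2S2O3 reacts with 1 mol I2, so n(I2) = 0.002038 x 1/2 = 0.001019 mol.
[I2] = 0.001019 / 0.03010 L = 0.0339 M.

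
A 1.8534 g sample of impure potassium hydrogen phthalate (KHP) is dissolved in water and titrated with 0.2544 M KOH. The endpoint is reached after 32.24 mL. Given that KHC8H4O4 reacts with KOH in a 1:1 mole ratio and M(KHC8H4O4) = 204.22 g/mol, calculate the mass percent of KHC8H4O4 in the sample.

n(KOH) = 0.2544 x 0.03224 = 0.008202 mol.
n(KHC8H4O4) = 0.008202 / 1 = 0.008202 mol.
mass of KHC8H4O4 = 0.008202 x 204.22 = 1.675 g.
% purity = 1.675 / 1.8534 x 100 = 90.4%.

90.4%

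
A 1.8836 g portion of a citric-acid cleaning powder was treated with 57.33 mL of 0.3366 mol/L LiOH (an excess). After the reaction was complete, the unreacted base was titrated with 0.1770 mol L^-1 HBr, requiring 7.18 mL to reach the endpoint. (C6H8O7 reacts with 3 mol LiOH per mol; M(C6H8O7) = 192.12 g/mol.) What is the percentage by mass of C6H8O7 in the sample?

61.3%

Total n(LiOH) added = 0.3366 x 0.05733 = 0.01930 mol.
n(HBr) used = 0.1770 x 0.007180 = 0.001271 mol, which equals the excess n(LiOH).
So n(LiOH) consumed by the sample = 0.01930 - 0.001271 = 0.01803 mol.
n(C6H8O7) = 0.01803 / 3 = 0.006009 mol.
mass C6H8O7 = 0.006009 x 192.12 = 1.154 g, so %C6H8O7 = 1.154/1.8836 x 100 = 61.3%.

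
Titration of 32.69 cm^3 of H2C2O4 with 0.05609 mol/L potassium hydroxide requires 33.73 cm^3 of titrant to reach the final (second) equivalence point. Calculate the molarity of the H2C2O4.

n(KOH) = 0.05609 x 0.03373 = 0.001892 mol.
At the final (second) equivalence point, 2 mol OH^- react per mol H2C2O4, so n(H2C2O4) = 0.001892 / 2 = 0.0009460 mol.
[H2C2O4] = 0.0009460 / 0.03269 L = 0.0289 M.

0.0289 M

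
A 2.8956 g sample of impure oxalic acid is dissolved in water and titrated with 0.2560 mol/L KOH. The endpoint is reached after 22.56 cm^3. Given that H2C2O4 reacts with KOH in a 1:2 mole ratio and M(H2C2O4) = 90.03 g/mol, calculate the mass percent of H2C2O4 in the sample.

8.98%

n(KOH) = 0.2560 x 0.02256 = 0.005775 mol.
n(H2C2O4) = 0.005775 / 2 = 0.002888 mol.
mass of H2C2O4 = 0.002888 x 90.03 = 0.2600 g.
% purity = 0.2600 / 2.8956 x 100 = 8.98%.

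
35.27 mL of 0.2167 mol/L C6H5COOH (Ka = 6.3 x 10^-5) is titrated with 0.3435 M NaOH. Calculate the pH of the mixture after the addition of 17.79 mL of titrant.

4.80

Initial n(C6H5COOH) = 0.2167 x 0.03527 = 0.007643 mol.
n(NaOH) added = 0.3435 x 0.01779 = 0.006111 mol, converting that many moles of C6H5COOH to C6H5COO-.
Remaining n(C6H5COOH) = 0.001532 mol; n(C6H5COO-) = 0.006111 mol.
By Henderson-Hasselbalch, pH = pKa + log([A^-]/[HA]) = 4.20 + log(0.006111/0.001532) = 4.20 + (+0.60) = 4.80.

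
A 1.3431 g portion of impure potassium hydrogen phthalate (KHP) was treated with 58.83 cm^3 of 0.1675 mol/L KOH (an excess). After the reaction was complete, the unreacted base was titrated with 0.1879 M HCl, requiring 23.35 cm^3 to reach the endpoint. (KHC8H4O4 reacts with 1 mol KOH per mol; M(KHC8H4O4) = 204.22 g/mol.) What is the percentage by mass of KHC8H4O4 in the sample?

Total n(KOH) added = 0.1675 x 0.05883 = 0.009854 mol.
n(HCl) used = 0.1879 x 0.02335 = 0.004387 mol, which equals the excess n(KOH).
So n(KOH) consumed by the sample = 0.009854 - 0.004387 = 0.005467 mol.
n(KHC8H4O4) = 0.005467 / 1 = 0.005467 mol.
mass KHC8H4O4 = 0.005467 x 204.22 = 1.116 g, so %KHC8H4O4 = 1.116/1.3431 x 100 = 83.1%.

83.1%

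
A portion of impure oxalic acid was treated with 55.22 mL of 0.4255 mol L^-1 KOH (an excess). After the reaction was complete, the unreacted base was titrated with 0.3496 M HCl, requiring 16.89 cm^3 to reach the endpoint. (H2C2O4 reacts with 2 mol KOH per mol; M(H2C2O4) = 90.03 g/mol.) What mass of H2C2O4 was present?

0.792 g

Total n(KOH) added = 0.4255 x 0.05522 = 0.02350 mol.
n(HCl) used = 0.3496 x 0.01689 = 0.005905 mol, which equals the excess n(KOH).
So n(KOH) consumed by the sample = 0.02350 - 0.005905 = 0.01759 mol.
n(H2C2O4) = 0.01759 / 2 = 0.008796 mol.
mass = 0.008796 mol x 90.03 g/mol = 0.792 g.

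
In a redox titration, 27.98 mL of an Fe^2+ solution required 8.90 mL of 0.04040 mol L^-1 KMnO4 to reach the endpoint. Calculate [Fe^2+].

0.0643 M

n(KMnO4) = 0.04040 x 0.008900 = 0.0003596 mol.
From the balanced equation, 1 mol KMnO4 reacts with 5 mol Fe^2+, so n(Fe^2+) = 0.0003596 x 5/1 = 0.001798 mol.
[Fe^2+] = 0.001798 / 0.02798 L = 0.0643 M.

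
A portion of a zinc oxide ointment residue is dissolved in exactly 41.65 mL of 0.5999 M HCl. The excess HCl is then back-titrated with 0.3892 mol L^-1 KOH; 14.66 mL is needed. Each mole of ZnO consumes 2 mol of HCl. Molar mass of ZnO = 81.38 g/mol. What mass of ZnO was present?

Total n(HCl) added = 0.5999 x 0.04165 = 0.02499 mol.
n(KOH) used = 0.3892 x 0.01466 = 0.005706 mol, which equals the excess n(HCl).
So n(HCl) consumed by the sample = 0.02499 - 0.005706 = 0.01928 mol.
n(ZnO) = 0.01928 / 2 = 0.009640 mol.
mass = 0.009640 mol x 81.38 g/mol = 0.785 g.

0.785 g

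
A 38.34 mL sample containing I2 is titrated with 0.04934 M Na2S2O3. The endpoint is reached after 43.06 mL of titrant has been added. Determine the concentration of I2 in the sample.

n(Na2S2O3) = 0.04934 x 0.04306 = 0.002125 mol.
From the balanced equation, 2 mol Na2S2O3 reacts with 1 mol I2, so n(I2) = 0.002125 x 1/2 = 0.001062 mol.
[I2] = 0.001062 / 0.03834 L = 0.0277 M.

0.0277 M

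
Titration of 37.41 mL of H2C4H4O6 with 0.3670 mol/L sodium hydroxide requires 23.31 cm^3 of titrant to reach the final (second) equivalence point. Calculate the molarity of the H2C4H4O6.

0.114 M

n(NaOH) = 0.3670 x 0.02331 = 0.008555 mol.
At the final (second) equivalence point, 2 mol OH^- react per mol H2C4H4O6, so n(H2C4H4O6) = 0.008555 / 2 = 0.004277 mol.
[H2C4H4O6] = 0.004277 / 0.03741 L = 0.114 M.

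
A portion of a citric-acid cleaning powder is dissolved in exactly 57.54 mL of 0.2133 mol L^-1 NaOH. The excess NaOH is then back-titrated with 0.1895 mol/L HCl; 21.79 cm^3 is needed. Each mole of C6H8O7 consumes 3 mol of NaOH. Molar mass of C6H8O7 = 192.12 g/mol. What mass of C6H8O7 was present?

Total n(NaOH) added = 0.2133 x 0.05754 = 0.01227 mol.
n(HCl) used = 0.1895 x 0.02179 = 0.004129 mol, which equals the excess n(NaOH).
So n(NaOH) consumed by the sample = 0.01227 - 0.004129 = 0.008144 mol.
n(C6H8O7) = 0.008144 / 3 = 0.002715 mol.
mass = 0.002715 mol x 192.12 g/mol = 0.522 g.

0.522 g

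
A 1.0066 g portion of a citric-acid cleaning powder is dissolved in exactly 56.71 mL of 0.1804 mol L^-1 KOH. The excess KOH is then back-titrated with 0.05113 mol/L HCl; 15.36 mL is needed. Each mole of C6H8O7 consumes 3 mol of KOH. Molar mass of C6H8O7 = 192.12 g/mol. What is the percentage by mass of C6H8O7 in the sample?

Total n(KOH) added = 0.1804 x 0.05671 = 0.01023 mol.
n(HCl) used = 0.05113 x 0.01536 = 0.0007854 mol, which equals the excess n(KOH).
So n(KOH) consumed by the sample = 0.01023 - 0.0007854 = 0.009445 mol.
n(C6H8O7) = 0.009445 / 3 = 0.003148 mol.
mass C6H8O7 = 0.003148 x 192.12 = 0.6049 g, so %C6H8O7 = 0.6049/1.0066 x 100 = 60.1%.

60.1%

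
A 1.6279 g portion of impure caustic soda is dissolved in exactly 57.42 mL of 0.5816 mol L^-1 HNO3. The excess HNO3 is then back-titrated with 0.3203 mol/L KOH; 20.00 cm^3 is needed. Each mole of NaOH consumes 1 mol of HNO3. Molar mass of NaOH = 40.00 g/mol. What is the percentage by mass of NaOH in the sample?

Total n(HNO3) added = 0.5816 x 0.05742 = 0.03340 mol.
n(KOH) used = 0.3203 x 0.02000 = 0.006406 mol, which equals the excess n(HNO3).
So n(HNO3) consumed by the sample = 0.03340 - 0.006406 = 0.02699 mol.
n(NaOH) = 0.02699 / 1 = 0.02699 mol.
mass NaOH = 0.02699 x 40.00 = 1.080 g, so %NaOH = 1.080/1.6279 x 100 = 66.3%.

66.3%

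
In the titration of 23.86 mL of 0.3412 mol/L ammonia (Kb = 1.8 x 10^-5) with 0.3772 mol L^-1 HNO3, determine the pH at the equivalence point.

n(NH3) = 0.3412 x 0.02386 = 0.008141 mol; V(HNO3) at equivalence = 0.008141/0.3772 = 0.02158 L.
At equivalence the base is fully converted to NH4+; total volume = 0.04544 L, so [NH4+] = 0.008141/0.04544 = 0.1791 M.
Ka(NH4+) = Kw/Kb = 1.0e-14 / 1.8 x 10^-5 = 5.56e-10.
[H^+] = sqrt(Ka x [NH4+]) = sqrt(5.56e-10 x 0.1791) = 9.98e-6 M.
pH = -log(9.98e-6) = 5.00.

5.00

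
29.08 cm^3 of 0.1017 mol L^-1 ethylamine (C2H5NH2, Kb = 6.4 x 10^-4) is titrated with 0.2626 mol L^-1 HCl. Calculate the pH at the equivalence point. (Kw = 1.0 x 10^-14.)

5.97

n(C2H5NH2) = 0.1017 x 0.02908 = 0.002957 mol; V(HCl) at equivalence = 0.002957/0.2626 = 0.01126 L.
At equivalence the base is fully converted to C2H5NH3+; total volume = 0.04034 L, so [C2H5NH3+] = 0.002957/0.04034 = 0.07331 M.
Ka(C2H5NH3+) = Kw/Kb = 1.0e-14 / 6.4 x 10^-4 = 1.56e-11.
[H^+] = sqrt(Ka x [C2H5NH3+]) = sqrt(1.56e-11 x 0.07331) = 1.07e-6 M.
pH = -log(1.07e-6) = 5.97.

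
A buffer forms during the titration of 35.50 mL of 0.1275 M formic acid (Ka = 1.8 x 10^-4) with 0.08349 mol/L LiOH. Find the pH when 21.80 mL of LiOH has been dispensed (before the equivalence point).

3.57

Initial n(HCOOH) = 0.1275 x 0.03550 = 0.004526 mol.
n(LiOH) added = 0.08349 x 0.02180 = 0.001820 mol, converting that many moles of HCOOH to HCOO-.
Remaining n(HCOOH) = 0.002706 mol; n(HCOO-) = 0.001820 mol.
By Henderson-Hasselbalch, pH = pKa + log([A^-]/[HA]) = 3.74 + log(0.001820/0.002706) = 3.74 + (-0.17) = 3.57.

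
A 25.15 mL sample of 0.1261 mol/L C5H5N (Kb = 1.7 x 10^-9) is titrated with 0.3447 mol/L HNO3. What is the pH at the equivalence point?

3.13

n(C5H5N) = 0.1261 x 0.02515 = 0.003171 mol; V(HNO3) at equivalence = 0.003171/0.3447 = 0.009201 L.
At equivalence the base is fully converted to C5H5NH+; total volume = 0.03435 L, so [C5H5NH+] = 0.003171/0.03435 = 0.09233 M.
Ka(C5H5NH+) = Kw/Kb = 1.0e-14 / 1.7 x 10^-9 = 5.88e-6.
[H^+] = sqrt(Ka x [C5H5NH+]) = sqrt(5.88e-6 x 0.09233) = 0.000737 M.
pH = -log(0.000737) = 3.13.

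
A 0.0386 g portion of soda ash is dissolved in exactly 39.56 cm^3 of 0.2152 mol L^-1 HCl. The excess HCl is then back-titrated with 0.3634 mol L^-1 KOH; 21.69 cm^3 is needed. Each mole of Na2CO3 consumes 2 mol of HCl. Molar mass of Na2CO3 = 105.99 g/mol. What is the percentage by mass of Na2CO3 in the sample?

Total n(HCl) added = 0.2152 x 0.03956 = 0.008513 mol.
n(KOH) used = 0.3634 x 0.02169 = 0.007882 mol, which equals the excess n(HCl).
So n(HCl) consumed by the sample = 0.008513 - 0.007882 = 0.0006312 mol.
n(Na2CO3) = 0.0006312 / 2 = 0.0003156 mol.
mass Na2CO3 = 0.0003156 x 105.99 = 0.03345 g, so %Na2CO3 = 0.03345/0.0386 x 100 = 86.7%.

86.7%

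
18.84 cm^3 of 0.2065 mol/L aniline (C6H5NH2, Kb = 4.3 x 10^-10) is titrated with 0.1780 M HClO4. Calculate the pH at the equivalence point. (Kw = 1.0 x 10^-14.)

2.83

n(C6H5NH2) = 0.2065 x 0.01884 = 0.003890 mol; V(HClO4) at equivalence = 0.003890/0.1780 = 0.02186 L.
At equivalence the base is fully converted to C6H5NH3+; total volume = 0.04070 L, so [C6H5NH3+] = 0.003890/0.04070 = 0.09560 M.
Ka(C6H5NH3+) = Kw/Kb = 1.0e-14 / 4.3 x 10^-10 = 2.33e-5.
[H^+] = sqrt(Ka x [C6H5NH3+]) = sqrt(2.33e-5 x 0.09560) = 0.00149 M.
pH = -log(0.00149) = 2.83.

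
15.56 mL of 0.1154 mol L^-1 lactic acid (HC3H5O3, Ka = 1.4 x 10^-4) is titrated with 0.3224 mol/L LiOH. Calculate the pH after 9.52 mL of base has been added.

n(acid) = 0.1154 x 0.01556 = 0.001796 mol; n(LiOH) added = 0.3224 x 0.009520 = 0.003069 mol.
Base is in excess by 0.003069 - 0.001796 = 0.001274 mol in a total volume of 0.02508 L.
[OH^-] = 0.001274/0.02508 = 0.05078 M, so pOH = 1.29 and pH = 14.00 - 1.29 = 12.71.

12.71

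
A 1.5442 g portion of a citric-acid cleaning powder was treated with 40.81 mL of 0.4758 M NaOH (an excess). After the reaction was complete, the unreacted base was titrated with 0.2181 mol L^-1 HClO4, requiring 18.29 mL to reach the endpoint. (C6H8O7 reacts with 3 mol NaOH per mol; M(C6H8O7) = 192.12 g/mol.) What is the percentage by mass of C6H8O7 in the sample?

Total n(NaOH) added = 0.4758 x 0.04081 = 0.01942 mol.
n(HClO4) used = 0.2181 x 0.01829 = 0.003989 mol, which equals the excess n(NaOH).
So n(NaOH) consumed by the sample = 0.01942 - 0.003989 = 0.01543 mol.
n(C6H8O7) = 0.01543 / 3 = 0.005143 mol.
mass C6H8O7 = 0.005143 x 192.12 = 0.9880 g, so %C6H8O7 = 0.9880/1.5442 x 100 = 64.0%.

64.0%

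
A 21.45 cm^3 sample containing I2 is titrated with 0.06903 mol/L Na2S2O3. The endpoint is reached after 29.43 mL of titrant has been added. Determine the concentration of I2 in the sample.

0.0474 M

n(Na2S2O3) = 0.06903 x 0.02943 = 0.002032 mol.
From the balanced equation, 2 mol Na2S2O3 reacts with 1 mol I2, so n(I2) = 0.002032 x 1/2 = 0.001016 mol.
[I2] = 0.001016 / 0.02145 L = 0.0474 M.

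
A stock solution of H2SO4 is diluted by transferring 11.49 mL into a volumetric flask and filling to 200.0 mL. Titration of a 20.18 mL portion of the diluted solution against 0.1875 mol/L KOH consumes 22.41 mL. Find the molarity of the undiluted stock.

1.81 M

n(KOH) = 0.1875 x 0.02241 = 0.004202 mol.
n(H2SO4) in the aliquot = 0.004202 x 1/2 = 0.002101 mol.
[diluted H2SO4] = 0.002101 / 0.02018 = 0.1041 M.
Dilution factor = 200.0/11.49 = 17.41, so [stock] = 0.1041 x 17.41 = 1.81 M.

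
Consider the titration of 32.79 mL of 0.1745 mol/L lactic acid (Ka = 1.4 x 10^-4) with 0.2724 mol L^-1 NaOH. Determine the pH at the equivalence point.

n(HC3H5O3) = 0.1745 x 0.03279 = 0.005722 mol; V(NaOH) at equivalence = 0.005722/0.2724 = 0.02101 L.
At equivalence all the acid is converted to C3H5O3-; total volume = 0.03279 + 0.02101 = 0.05380 L, so [C3H5O3-] = 0.005722/0.05380 = 0.1064 M.
Kb = Kw/Ka = 1.0e-14 / 1.4 x 10^-4 = 7.14e-11.
[OH^-] = sqrt(Kb x [C3H5O3-]) = sqrt(7.14e-11 x 0.1064) = 2.76e-6 M.
pOH = 5.56, so pH = 14.00 - 5.56 = 8.44.

8.44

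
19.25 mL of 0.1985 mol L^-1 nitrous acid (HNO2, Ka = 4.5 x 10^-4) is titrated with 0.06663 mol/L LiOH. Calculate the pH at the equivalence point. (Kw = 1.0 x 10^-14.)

8.02

n(HNO2) = 0.1985 x 0.01925 = 0.003821 mol; V(LiOH) at equivalence = 0.003821/0.06663 = 0.05735 L.
At equivalence all the acid is converted to NO2-; total volume = 0.01925 + 0.05735 = 0.07660 L, so [NO2-] = 0.003821/0.07660 = 0.04989 M.
Kb = Kw/Ka = 1.0e-14 / 4.5 x 10^-4 = 2.22e-11.
[OH^-] = sqrt(Kb x [NO2-]) = sqrt(2.22e-11 x 0.04989) = 1.05e-6 M.
pOH = 5.98, so pH = 14.00 - 5.98 = 8.02.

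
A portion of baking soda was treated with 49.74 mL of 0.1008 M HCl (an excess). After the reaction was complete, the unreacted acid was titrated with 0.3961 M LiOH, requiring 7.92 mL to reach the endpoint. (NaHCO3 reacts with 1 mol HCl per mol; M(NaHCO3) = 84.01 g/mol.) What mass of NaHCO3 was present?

0.158 g

Total n(HCl) added = 0.1008 x 0.04974 = 0.005014 mol.
n(LiOH) used = 0.3961 x 0.007920 = 0.003137 mol, which equals the excess n(HCl).
So n(HCl) consumed by the sample = 0.005014 - 0.003137 = 0.001877 mol.
n(NaHCO3) = 0.001877 / 1 = 0.001877 mol.
mass = 0.001877 mol x 84.01 g/mol = 0.158 g.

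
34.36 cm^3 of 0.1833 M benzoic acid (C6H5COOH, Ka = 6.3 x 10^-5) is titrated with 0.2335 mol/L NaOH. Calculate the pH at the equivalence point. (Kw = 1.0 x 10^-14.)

n(C6H5COOH) = 0.1833 x 0.03436 = 0.006298 mol; V(NaOH) at equivalence = 0.006298/0.2335 = 0.02697 L.
At equivalence all the acid is converted to C6H5COO-; total volume = 0.03436 + 0.02697 = 0.06133 L, so [C6H5COO-] = 0.006298/0.06133 = 0.1027 M.
Kb = Kw/Ka = 1.0e-14 / 6.3 x 10^-5 = 1.59e-10.
[OH^-] = sqrt(Kb x [C6H5COO-]) = sqrt(1.59e-10 x 0.1027) = 4.04e-6 M.
pOH = 5.39, so pH = 14.00 - 5.39 = 8.61.

8.61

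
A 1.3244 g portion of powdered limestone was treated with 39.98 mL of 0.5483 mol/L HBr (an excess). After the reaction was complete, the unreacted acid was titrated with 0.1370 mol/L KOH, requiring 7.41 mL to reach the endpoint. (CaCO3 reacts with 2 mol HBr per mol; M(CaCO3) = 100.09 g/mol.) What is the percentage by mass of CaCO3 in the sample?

79.0%

Total n(HBr) added = 0.5483 x 0.03998 = 0.02192 mol.
n(KOH) used = 0.1370 x 0.007410 = 0.001015 mol, which equals the excess n(HBr).
So n(HBr) consumed by the sample = 0.02192 - 0.001015 = 0.02091 mol.
n(CaCO3) = 0.02091 / 2 = 0.01045 mol.
mass CaCO3 = 0.01045 x 100.09 = 1.046 g, so %CaCO3 = 1.046/1.3244 x 100 = 79.0%.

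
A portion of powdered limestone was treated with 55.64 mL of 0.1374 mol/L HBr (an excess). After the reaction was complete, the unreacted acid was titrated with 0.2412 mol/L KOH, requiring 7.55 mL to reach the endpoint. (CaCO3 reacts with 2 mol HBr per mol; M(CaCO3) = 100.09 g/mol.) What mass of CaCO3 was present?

0.291 g

Total n(HBr) added = 0.1374 x 0.05564 = 0.007645 mol.
n(KOH) used = 0.2412 x 0.007550 = 0.001821 mol, which equals the excess n(HBr).
So n(HBr) consumed by the sample = 0.007645 - 0.001821 = 0.005824 mol.
n(CaCO3) = 0.005824 / 2 = 0.002912 mol.
mass = 0.002912 mol x 100.09 g/mol = 0.291 g.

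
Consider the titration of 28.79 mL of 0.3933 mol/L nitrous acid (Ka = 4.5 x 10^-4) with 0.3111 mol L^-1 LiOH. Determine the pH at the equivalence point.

8.29

n(HNO2) = 0.3933 x 0.02879 = 0.01132 mol; V(LiOH) at equivalence = 0.01132/0.3111 = 0.03640 L.
At equivalence all the acid is converted to NO2-; total volume = 0.02879 + 0.03640 = 0.06519 L, so [NO2-] = 0.01132/0.06519 = 0.1737 M.
Kb = Kw/Ka = 1.0e-14 / 4.5 x 10^-4 = 2.22e-11.
[OH^-] = sqrt(Kb x [NO2-]) = sqrt(2.22e-11 x 0.1737) = 1.96e-6 M.
pOH = 5.71, so pH = 14.00 - 5.71 = 8.29.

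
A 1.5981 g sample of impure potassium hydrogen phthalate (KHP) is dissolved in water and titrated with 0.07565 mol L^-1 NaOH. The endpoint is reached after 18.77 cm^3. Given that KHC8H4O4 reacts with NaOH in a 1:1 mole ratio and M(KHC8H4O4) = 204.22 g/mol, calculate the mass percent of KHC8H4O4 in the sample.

18.1%

n(NaOH) = 0.07565 x 0.01877 = 0.001420 mol.
n(KHC8H4O4) = 0.001420 / 1 = 0.001420 mol.
mass of KHC8H4O4 = 0.001420 x 204.22 = 0.2900 g.
% purity = 0.2900 / 1.5981 x 100 = 18.1%.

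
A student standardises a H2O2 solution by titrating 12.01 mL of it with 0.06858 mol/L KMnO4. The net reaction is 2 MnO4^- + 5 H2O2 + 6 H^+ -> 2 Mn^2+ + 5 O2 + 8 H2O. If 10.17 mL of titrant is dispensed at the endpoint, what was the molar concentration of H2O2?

0.145 M

n(KMnO4) = 0.06858 x 0.01017 = 0.0006975 mol.
From the balanced equation, 2 mol KMnO4 reacts with 5 mol H2O2, so n(H2O2) = 0.0006975 x 5/2 = 0.001744 mol.
[H2O2] = 0.001744 / 0.01201 L = 0.145 M.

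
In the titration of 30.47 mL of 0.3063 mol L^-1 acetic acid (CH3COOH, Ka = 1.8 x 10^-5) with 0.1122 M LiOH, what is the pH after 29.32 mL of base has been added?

4.48

Initial n(CH3COOH) = 0.3063 x 0.03047 = 0.009333 mol.
n(LiOH) added = 0.1122 x 0.02932 = 0.003290 mol, converting that many moles of CH3COOH to CH3COO-.
Remaining n(CH3COOH) = 0.006043 mol; n(CH3COO-) = 0.003290 mol.
By Henderson-Hasselbalch, pH = pKa + log([A^-]/[HA]) = 4.74 + log(0.003290/0.006043) = 4.74 + (-0.26) = 4.48.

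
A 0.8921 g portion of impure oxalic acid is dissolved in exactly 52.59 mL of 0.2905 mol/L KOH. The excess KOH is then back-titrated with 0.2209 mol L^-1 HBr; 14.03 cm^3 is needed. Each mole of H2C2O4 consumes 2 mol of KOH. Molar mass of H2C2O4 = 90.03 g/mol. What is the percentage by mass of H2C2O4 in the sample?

Total n(KOH) added = 0.2905 x 0.05259 = 0.01528 mol.
n(HBr) used = 0.2209 x 0.01403 = 0.003099 mol, which equals the excess n(KOH).
So n(KOH) consumed by the sample = 0.01528 - 0.003099 = 0.01218 mol.
n(H2C2O4) = 0.01218 / 2 = 0.006089 mol.
mass H2C2O4 = 0.006089 x 90.03 = 0.5482 g, so %H2C2O4 = 0.5482/0.8921 x 100 = 61.5%.

61.5%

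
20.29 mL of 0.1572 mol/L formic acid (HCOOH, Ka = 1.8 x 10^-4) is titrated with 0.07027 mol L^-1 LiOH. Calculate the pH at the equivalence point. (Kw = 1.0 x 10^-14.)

8.22

n(HCOOH) = 0.1572 x 0.02029 = 0.003190 mol; V(LiOH) at equivalence = 0.003190/0.07027 = 0.04539 L.
At equivalence all the acid is converted to HCOO-; total volume = 0.02029 + 0.04539 = 0.06568 L, so [HCOO-] = 0.003190/0.06568 = 0.04856 M.
Kb = Kw/Ka = 1.0e-14 / 1.8 x 10^-4 = 5.56e-11.
[OH^-] = sqrt(Kb x [HCOO-]) = sqrt(5.56e-11 x 0.04856) = 1.64e-6 M.
pOH = 5.78, so pH = 14.00 - 5.78 = 8.22.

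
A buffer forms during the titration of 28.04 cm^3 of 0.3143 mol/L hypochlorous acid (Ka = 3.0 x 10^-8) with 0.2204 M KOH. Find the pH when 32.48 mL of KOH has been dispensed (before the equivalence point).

Initial n(HClO) = 0.3143 x 0.02804 = 0.008813 mol.
n(KOH) added = 0.2204 x 0.03248 = 0.007159 mol, converting that many moles of HClO to ClO-.
Remaining n(HClO) = 0.001654 mol; n(ClO-) = 0.007159 mol.
By Henderson-Hasselbalch, pH = pKa + log([A^-]/[HA]) = 7.52 + log(0.007159/0.001654) = 7.52 + (+0.64) = 8.16.

8.16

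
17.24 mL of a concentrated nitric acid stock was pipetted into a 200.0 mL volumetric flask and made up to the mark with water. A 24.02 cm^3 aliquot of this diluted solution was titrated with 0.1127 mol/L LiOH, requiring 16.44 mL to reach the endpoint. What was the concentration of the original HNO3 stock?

n(LiOH) = 0.1127 x 0.01644 = 0.001853 mol.
n(HNO3) in the aliquot = 0.001853 mol.
[diluted HNO3] = 0.001853 / 0.02402 = 0.07714 M.
Dilution factor = 200.0/17.24 = 11.60, so [stock] = 0.07714 x 11.60 = 0.895 M.

0.895 M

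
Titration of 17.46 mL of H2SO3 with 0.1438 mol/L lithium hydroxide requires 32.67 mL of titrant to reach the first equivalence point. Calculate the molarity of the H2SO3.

0.269 M

n(LiOH) = 0.1438 x 0.03267 = 0.004698 mol.
At the first equivalence point, 1 mol OH^- react per mol H2SO3, so n(H2SO3) = 0.004698 / 1 = 0.004698 mol.
[H2SO3] = 0.004698 / 0.01746 L = 0.269 M.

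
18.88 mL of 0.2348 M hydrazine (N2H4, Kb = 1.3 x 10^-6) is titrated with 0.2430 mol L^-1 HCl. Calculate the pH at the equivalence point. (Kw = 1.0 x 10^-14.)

4.52

n(N2H4) = 0.2348 x 0.01888 = 0.004433 mol; V(HCl) at equivalence = 0.004433/0.2430 = 0.01824 L.
At equivalence the base is fully converted to N2H5+; total volume = 0.03712 L, so [N2H5+] = 0.004433/0.03712 = 0.1194 M.
Ka(N2H5+) = Kw/Kb = 1.0e-14 / 1.3 x 10^-6 = 7.69e-9.
[H^+] = sqrt(Ka x [N2H5+]) = sqrt(7.69e-9 x 0.1194) = 3.03e-5 M.
pH = -log(3.03e-5) = 4.52.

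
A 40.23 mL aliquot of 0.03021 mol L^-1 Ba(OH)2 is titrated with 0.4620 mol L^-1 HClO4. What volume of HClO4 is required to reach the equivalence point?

n(Ba(OH)2) = 0.03021 mol/L x 0.04023 L = 0.001215 mol.
The neutralisation is 1 Ba(OH)2 : 2 HClO4, so n(HClO4) = 0.001215 x 2/1 = 0.002431 mol.
V(HClO4) = 0.002431 / 0.4620 = 0.005261 L = 5.26 mL.

5.26 mL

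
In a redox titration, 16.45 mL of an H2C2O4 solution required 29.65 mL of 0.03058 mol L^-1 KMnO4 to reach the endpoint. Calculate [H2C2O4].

0.138 M

n(KMnO4) = 0.03058 x 0.02965 = 0.0009067 mol.
From the balanced equation, 2 mol KMnO4 reacts with 5 mol H2C2O4, so n(H2C2O4) = 0.0009067 x 5/2 = 0.002267 mol.
[H2C2O4] = 0.002267 / 0.01645 L = 0.138 M.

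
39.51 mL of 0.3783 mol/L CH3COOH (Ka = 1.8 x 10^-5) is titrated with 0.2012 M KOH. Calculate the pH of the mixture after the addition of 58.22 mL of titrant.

Initial n(CH3COOH) = 0.3783 x 0.03951 = 0.01495 mol.
n(KOH) added = 0.2012 x 0.05822 = 0.01171 mol, converting that many moles of CH3COOH to CH3COO-.
Remaining n(CH3COOH) = 0.003233 mol; n(CH3COO-) = 0.01171 mol.
By Henderson-Hasselbalch, pH = pKa + log([A^-]/[HA]) = 4.74 + log(0.01171/0.003233) = 4.74 + (+0.56) = 5.30.

5.30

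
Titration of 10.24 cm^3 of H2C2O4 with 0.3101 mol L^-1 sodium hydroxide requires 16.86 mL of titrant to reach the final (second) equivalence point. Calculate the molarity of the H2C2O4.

n(NaOH) = 0.3101 x 0.01686 = 0.005228 mol.
At the final (second) equivalence point, 2 mol OH^- react per mol H2C2O4, so n(H2C2O4) = 0.005228 / 2 = 0.002614 mol.
[H2C2O4] = 0.002614 / 0.01024 L = 0.255 M.

0.255 M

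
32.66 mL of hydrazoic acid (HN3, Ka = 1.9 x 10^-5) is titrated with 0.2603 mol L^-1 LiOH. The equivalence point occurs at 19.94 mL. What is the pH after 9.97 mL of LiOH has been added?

4.72

9.97 mL is exactly half the equivalence volume (19.94/2), i.e. the half-equivalence point.
There, n(HA) = n(A^-), so pH = pKa = -log(1.9 x 10^-5) = 4.72.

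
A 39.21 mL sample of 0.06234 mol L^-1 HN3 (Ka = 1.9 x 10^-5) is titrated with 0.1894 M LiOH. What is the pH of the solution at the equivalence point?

n(HN3) = 0.06234 x 0.03921 = 0.002444 mol; V(LiOH) at equivalence = 0.002444/0.1894 = 0.01291 L.
At equivalence all the acid is converted to N3-; total volume = 0.03921 + 0.01291 = 0.05212 L, so [N3-] = 0.002444/0.05212 = 0.04690 M.
Kb = Kw/Ka = 1.0e-14 / 1.9 x 10^-5 = 5.26e-10.
[OH^-] = sqrt(Kb x [N3-]) = sqrt(5.26e-10 x 0.04690) = 4.97e-6 M.
pOH = 5.30, so pH = 14.00 - 5.30 = 8.70.

8.70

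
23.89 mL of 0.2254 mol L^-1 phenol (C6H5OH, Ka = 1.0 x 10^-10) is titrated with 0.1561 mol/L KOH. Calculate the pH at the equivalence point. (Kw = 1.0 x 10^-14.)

11.48

n(C6H5OH) = 0.2254 x 0.02389 = 0.005385 mol; V(KOH) at equivalence = 0.005385/0.1561 = 0.03450 L.
At equivalence all the acid is converted to C6H5O-; total volume = 0.02389 + 0.03450 = 0.05839 L, so [C6H5O-] = 0.005385/0.05839 = 0.09223 M.
Kb = Kw/Ka = 1.0e-14 / 1.0 x 10^-10 = 0.000100.
[OH^-] = sqrt(Kb x [C6H5O-]) = sqrt(0.000100 x 0.09223) = 0.00304 M.
pOH = 2.52, so pH = 14.00 - 2.52 = 11.48.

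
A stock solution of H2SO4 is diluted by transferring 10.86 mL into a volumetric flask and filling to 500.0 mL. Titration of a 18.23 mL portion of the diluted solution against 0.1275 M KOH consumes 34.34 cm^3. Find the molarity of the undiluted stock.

5.53 M

n(KOH) = 0.1275 x 0.03434 = 0.004378 mol.
n(H2SO4) in the aliquot = 0.004378 x 1/2 = 0.002189 mol.
[diluted H2SO4] = 0.002189 / 0.01823 = 0.1201 M.
Dilution factor = 500.0/10.86 = 46.04, so [stock] = 0.1201 x 46.04 = 5.53 M.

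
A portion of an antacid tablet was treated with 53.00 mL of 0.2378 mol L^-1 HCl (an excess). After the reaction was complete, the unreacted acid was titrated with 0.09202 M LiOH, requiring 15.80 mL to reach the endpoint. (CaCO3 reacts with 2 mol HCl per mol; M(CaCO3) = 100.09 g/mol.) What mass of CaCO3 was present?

Total n(HCl) added = 0.2378 x 0.05300 = 0.01260 mol.
n(LiOH) used = 0.09202 x 0.01580 = 0.001454 mol, which equals the excess n(HCl).
So n(HCl) consumed by the sample = 0.01260 - 0.001454 = 0.01115 mol.
n(CaCO3) = 0.01115 / 2 = 0.005575 mol.
mass = 0.005575 mol x 100.09 g/mol = 0.558 g.

0.558 g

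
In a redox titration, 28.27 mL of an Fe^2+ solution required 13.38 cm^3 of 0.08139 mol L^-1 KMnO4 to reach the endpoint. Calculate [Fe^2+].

0.193 M

n(KMnO4) = 0.08139 x 0.01338 = 0.001089 mol.
From the balanced equation, 1 mol KMnO4 reacts with 5 mol Fe^2+, so n(Fe^2+) = 0.001089 x 5/1 = 0.005445 mol.
[Fe^2+] = 0.005445 / 0.02827 L = 0.193 M.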